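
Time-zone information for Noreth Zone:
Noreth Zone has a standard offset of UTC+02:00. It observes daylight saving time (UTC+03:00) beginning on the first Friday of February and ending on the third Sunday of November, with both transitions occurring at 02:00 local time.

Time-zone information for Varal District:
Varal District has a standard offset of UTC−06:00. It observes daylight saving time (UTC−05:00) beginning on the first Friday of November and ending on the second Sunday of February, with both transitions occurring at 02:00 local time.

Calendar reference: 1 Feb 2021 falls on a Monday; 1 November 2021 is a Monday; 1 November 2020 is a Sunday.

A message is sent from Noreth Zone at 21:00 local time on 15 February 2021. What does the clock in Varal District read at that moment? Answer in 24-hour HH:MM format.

1 February 2021 is a Monday, so the first Friday is February 5.
1 November 2021 is a Monday, so the first Sunday is November 7 and the third is November 21.
15 February 2021 lies within the daylight-saving period (5 February – 21 November), so Noreth Zone is on daylight time, UTC+03:00.
21:00 Noreth Zone − 3h = 18:00 UTC.
1 November 2020 is a Sunday, so the first Friday is November 6.
1 February 2021 is a Monday, so the first Sunday is February 7 and the second is February 14.
At the standard offset (UTC−06:00), 18:00 UTC − 6h = 12:00 Varal District standard time.
Daylight saving runs 6 November 2020 – 14 February 2021; the standard-time date in Varal District, 15 February 2021, is outside that window, so Varal District is on standard time at UTC−06:00.
18:00 UTC − 6h = 12:00 Varal District.

12:00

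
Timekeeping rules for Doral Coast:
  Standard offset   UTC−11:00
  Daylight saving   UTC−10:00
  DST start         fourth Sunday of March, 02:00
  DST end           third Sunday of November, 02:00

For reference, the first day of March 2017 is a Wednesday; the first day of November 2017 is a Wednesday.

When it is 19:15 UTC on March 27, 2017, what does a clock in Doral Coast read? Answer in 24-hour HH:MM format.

09:15

1 March 2017 is a Wednesday, so the first Sunday is March 5 and the fourth is March 26.
1 November 2017 is a Wednesday, so the first Sunday is November 5 and the third is November 19.
At the standard offset (UTC−11:00), 19:15 UTC − 11h = 08:15 Doral Coast standard time.
Daylight saving runs 26 March – 19 November; the standard-time date in Doral Coast, March 27, 2017, is inside that window, so Doral Coast is at UTC−10:00.
19:15 UTC − 10h = 09:15 local.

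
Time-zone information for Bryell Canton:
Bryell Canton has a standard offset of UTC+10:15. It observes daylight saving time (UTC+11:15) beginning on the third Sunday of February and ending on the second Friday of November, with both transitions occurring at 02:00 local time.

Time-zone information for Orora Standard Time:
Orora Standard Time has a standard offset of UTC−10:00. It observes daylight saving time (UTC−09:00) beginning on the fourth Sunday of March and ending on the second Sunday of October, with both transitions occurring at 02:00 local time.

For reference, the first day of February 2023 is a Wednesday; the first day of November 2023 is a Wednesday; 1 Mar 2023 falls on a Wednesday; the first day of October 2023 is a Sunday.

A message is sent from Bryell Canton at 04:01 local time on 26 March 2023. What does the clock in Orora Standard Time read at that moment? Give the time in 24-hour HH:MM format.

1 February 2023 is a Wednesday, so the first Sunday is February 5 and the third is February 19.
1 November 2023 is a Wednesday, so the first Friday is November 3 and the second is November 10.
Daylight saving runs 19 February – 10 November; 26 March 2023 is inside that window, so Bryell Canton is at UTC+11:15.
04:01 Bryell Canton − 11h15m = 16:46 UTC (rolling into the previous day, 25 March 2023).
1 March 2023 is a Wednesday, so the first Sunday is March 5 and the fourth is March 26.
1 October 2023 is a Sunday, so the first Sunday is October 1 and the second is October 8.
At the standard offset (UTC−10:00), 16:46 UTC − 10h = 06:46 Orora Standard Time standard time.
The standard-time date in Orora Standard Time, 25 March 2023, does not fall between 26 March and 8 October, so daylight saving is not in effect and Orora Standard Time is at UTC−10:00.
16:46 UTC − 10h = 06:46 Orora Standard Time.

06:46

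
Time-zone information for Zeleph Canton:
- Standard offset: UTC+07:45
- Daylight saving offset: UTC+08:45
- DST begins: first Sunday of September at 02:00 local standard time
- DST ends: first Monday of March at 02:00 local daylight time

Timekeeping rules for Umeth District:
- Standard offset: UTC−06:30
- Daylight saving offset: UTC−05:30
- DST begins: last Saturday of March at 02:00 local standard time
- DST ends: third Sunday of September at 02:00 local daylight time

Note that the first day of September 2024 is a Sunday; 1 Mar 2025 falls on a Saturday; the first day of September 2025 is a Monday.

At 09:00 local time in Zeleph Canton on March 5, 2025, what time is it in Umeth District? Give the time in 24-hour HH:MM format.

1 September 2024 is a Sunday, so the first Sunday is September 1.
1 March 2025 is a Saturday, so the first Monday is March 3.
March 5, 2025 is outside the daylight-saving period (1 September 2024 – 3 March 2025), so Zeleph Canton is on standard time, UTC+07:45.
09:00 Zeleph Canton − 7h45m = 01:15 UTC.
1 March 2025 is a Saturday, so Saturdays fall on 1, 8, 15, 22, 29; the last is March 29.
1 September 2025 is a Monday, so the first Sunday is September 7 and the third is September 21.
At the standard offset (UTC−06:30), 01:15 UTC − 6h30m = 18:45 Umeth District standard time (rolling into the previous day, 4 March 2025).
The standard-time date in Umeth District, March 4, 2025, is outside the daylight-saving period (29 March – 21 September), so Umeth District is on standard time, UTC−06:30.
01:15 UTC − 6h30m = 18:45 Umeth District (rolling into the previous day, 4 March 2025).

18:45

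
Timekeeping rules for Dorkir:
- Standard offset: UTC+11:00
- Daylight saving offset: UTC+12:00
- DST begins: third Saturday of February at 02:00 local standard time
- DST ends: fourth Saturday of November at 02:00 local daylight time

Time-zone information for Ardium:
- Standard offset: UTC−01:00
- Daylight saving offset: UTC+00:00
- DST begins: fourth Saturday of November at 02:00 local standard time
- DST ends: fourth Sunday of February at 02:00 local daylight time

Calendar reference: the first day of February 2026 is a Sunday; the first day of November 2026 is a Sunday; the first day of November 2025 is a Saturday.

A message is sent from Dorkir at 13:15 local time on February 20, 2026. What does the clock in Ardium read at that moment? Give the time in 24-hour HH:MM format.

02:15

1 February 2026 is a Sunday, so the first Saturday is February 7 and the third is February 21.
1 November 2026 is a Sunday, so the first Saturday is November 7 and the fourth is November 28.
February 20, 2026 does not fall between 21 February and 28 November, so daylight saving is not in effect and Dorkir is at UTC+11:00.
13:15 Dorkir − 11h = 02:15 UTC.
1 November 2025 is a Saturday, so the first Saturday is November 1 and the fourth is November 22.
1 February 2026 is a Sunday, so the first Sunday is February 1 and the fourth is February 22.
At the standard offset (UTC−01:00), 02:15 UTC − 1h = 01:15 Ardium standard time.
Daylight saving runs 22 November 2025 – 22 February 2026; the standard-time date in Ardium, February 20, 2026, is inside that window, so Ardium is at UTC+00:00.
02:15 UTC + 0h = 02:15 Ardium.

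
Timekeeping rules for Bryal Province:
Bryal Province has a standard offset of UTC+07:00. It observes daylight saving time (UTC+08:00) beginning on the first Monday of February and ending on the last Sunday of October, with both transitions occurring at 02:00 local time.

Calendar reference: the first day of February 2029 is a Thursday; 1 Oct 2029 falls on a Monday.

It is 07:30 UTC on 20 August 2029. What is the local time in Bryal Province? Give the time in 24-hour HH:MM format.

15:30

1 February 2029 is a Thursday, so the first Monday is February 5.
1 October 2029 is a Monday, so Sundays fall on 7, 14, 21, 28; the last is October 28.
At the standard offset (UTC+07:00), 07:30 UTC + 7h = 14:30 Bryal Province standard time.
The standard-time date in Bryal Province, 20 August 2029, lies within the daylight-saving period (5 February – 28 October), so Bryal Province is on daylight time, UTC+08:00.
07:30 UTC + 8h = 15:30 local.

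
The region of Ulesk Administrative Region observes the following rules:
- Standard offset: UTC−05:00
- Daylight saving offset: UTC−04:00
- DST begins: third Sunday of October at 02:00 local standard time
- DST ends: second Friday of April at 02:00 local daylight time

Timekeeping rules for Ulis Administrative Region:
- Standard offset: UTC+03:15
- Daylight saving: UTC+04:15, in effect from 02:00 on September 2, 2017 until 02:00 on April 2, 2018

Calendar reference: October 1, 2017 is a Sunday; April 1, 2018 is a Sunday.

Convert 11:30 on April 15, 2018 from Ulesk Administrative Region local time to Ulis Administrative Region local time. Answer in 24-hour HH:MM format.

1 October 2017 is a Sunday, so the first Sunday is October 1 and the third is October 15.
1 April 2018 is a Sunday, so the first Friday is April 6 and the second is April 13.
Daylight saving runs 15 October 2017 – 13 April 2018; April 15, 2018 is outside that window, so Ulesk Administrative Region is on standard time at UTC−05:00.
11:30 Ulesk Administrative Region + 5h = 16:30 UTC.
At the standard offset (UTC+03:15), 16:30 UTC + 3h15m = 19:45 Ulis Administrative Region standard time.
The standard-time date in Ulis Administrative Region, April 15, 2018, does not fall between 2 September 2017 and 2 April 2018, so daylight saving is not in effect and Ulis Administrative Region is at UTC+03:15.
16:30 UTC + 3h15m = 19:45 Ulis Administrative Region.

19:45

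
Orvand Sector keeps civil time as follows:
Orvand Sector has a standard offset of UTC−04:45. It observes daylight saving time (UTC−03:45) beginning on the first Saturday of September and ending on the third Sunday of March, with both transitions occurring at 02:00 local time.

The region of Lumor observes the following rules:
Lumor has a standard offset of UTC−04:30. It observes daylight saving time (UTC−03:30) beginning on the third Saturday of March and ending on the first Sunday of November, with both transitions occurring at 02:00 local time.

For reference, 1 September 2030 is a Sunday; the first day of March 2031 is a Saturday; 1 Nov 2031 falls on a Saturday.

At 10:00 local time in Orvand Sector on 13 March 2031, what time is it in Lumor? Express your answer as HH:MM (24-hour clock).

09:15

1 September 2030 is a Sunday, so the first Saturday is September 7.
1 March 2031 is a Saturday, so the first Sunday is March 2 and the third is March 16.
13 March 2031 lies within the daylight-saving period (7 September 2030 – 16 March 2031), so Orvand Sector is on daylight time, UTC−03:45.
10:00 Orvand Sector + 3h45m = 13:45 UTC.
1 March 2031 is a Saturday, so the first Saturday is March 1 and the third is March 15.
1 November 2031 is a Saturday, so the first Sunday is November 2.
At the standard offset (UTC−04:30), 13:45 UTC − 4h30m = 09:15 Lumor standard time.
The standard-time date in Lumor, 13 March 2031, does not fall between 15 March and 2 November, so daylight saving is not in effect and Lumor is at UTC−04:30.
13:45 UTC − 4h30m = 09:15 Lumor.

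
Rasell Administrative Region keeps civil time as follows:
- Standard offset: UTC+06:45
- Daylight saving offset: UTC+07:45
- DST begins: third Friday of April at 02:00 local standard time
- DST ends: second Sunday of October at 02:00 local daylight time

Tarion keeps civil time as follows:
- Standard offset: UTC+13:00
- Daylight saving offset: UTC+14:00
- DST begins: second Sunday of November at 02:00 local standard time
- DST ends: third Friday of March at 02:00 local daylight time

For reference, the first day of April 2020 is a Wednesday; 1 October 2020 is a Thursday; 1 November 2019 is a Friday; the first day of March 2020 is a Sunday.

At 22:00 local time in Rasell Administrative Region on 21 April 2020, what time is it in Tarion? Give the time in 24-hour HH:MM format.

1 April 2020 is a Wednesday, so the first Friday is April 3 and the third is April 17.
1 October 2020 is a Thursday, so the first Sunday is October 4 and the second is October 11.
21 April 2020 falls between 17 April and 11 October, so daylight saving is in effect and Rasell Administrative Region is at UTC+07:45.
22:00 Rasell Administrative Region − 7h45m = 14:15 UTC.
1 November 2019 is a Friday, so the first Sunday is November 3 and the second is November 10.
1 March 2020 is a Sunday, so the first Friday is March 6 and the third is March 20.
At the standard offset (UTC+13:00), 14:15 UTC + 13h = 03:15 Tarion standard time (rolling into the next day, 22 April 2020).
The standard-time date in Tarion, 22 April 2020, is outside the daylight-saving period (10 November 2019 – 20 March 2020), so Tarion is on standard time, UTC+13:00.
14:15 UTC + 13h = 03:15 Tarion (rolling into the next day, 22 April 2020).

03:15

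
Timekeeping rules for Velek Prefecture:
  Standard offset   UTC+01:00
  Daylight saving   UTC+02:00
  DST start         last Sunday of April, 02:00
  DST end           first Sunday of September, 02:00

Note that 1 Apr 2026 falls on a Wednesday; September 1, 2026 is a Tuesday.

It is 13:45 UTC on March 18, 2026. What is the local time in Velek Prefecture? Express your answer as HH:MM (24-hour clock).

14:45

1 April 2026 is a Wednesday, so Sundays fall on 5, 12, 19, 26; the last is April 26.
1 September 2026 is a Tuesday, so the first Sunday is September 6.
At the standard offset (UTC+01:00), 13:45 UTC + 1h = 14:45 Velek Prefecture standard time.
Daylight saving runs 26 April – 6 September; the standard-time date in Velek Prefecture, March 18, 2026, is outside that window, so Velek Prefecture is on standard time at UTC+01:00.
13:45 UTC + 1h = 14:45 local.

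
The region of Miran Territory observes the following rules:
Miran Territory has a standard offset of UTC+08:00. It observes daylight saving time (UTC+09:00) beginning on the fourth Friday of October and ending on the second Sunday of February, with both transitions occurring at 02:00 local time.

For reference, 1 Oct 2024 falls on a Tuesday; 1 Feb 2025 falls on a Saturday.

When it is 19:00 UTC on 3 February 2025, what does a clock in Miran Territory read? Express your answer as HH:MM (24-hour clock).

04:00

1 October 2024 is a Tuesday, so the first Friday is October 4 and the fourth is October 25.
1 February 2025 is a Saturday, so the first Sunday is February 2 and the second is February 9.
At the standard offset (UTC+08:00), 19:00 UTC + 8h = 03:00 Miran Territory standard time (rolling into the next day, 4 February 2025).
The standard-time date in Miran Territory, 4 February 2025, lies within the daylight-saving period (25 October 2024 – 9 February 2025), so Miran Territory is on daylight time, UTC+09:00.
19:00 UTC + 9h = 04:00 local (rolling into the next day, 4 February 2025).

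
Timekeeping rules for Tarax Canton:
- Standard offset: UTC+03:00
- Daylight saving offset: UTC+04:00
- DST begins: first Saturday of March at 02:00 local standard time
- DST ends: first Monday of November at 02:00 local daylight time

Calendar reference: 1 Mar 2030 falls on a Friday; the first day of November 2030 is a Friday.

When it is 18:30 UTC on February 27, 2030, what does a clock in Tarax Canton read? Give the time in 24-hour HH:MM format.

1 March 2030 is a Friday, so the first Saturday is March 2.
1 November 2030 is a Friday, so the first Monday is November 4.
At the standard offset (UTC+03:00), 18:30 UTC + 3h = 21:30 Tarax Canton standard time.
The standard-time date in Tarax Canton, February 27, 2030, is outside the daylight-saving period (2 March – 4 November), so Tarax Canton is on standard time, UTC+03:00.
18:30 UTC + 3h = 21:30 local.

21:30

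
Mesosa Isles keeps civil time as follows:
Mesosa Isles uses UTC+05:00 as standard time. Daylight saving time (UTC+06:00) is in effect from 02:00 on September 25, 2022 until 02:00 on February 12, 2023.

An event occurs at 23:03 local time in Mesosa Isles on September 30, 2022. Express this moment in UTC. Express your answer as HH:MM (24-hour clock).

17:03

September 30, 2022 lies within the daylight-saving period (25 September 2022 – 12 February 2023), so Mesosa Isles is on daylight time, UTC+06:00.
23:03 local − 6h = 17:03 UTC.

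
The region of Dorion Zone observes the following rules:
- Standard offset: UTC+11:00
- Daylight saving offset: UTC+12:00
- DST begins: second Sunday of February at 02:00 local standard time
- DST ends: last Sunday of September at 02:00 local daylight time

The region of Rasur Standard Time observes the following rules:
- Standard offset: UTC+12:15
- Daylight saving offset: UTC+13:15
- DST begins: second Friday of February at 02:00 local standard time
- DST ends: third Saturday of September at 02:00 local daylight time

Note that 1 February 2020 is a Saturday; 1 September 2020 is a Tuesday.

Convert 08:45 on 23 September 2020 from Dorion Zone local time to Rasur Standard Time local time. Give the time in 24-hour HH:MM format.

09:00

1 February 2020 is a Saturday, so the first Sunday is February 2 and the second is February 9.
1 September 2020 is a Tuesday, so Sundays fall on 6, 13, 20, 27; the last is September 27.
23 September 2020 lies within the daylight-saving period (9 February – 27 September), so Dorion Zone is on daylight time, UTC+12:00.
08:45 Dorion Zone − 12h = 20:45 UTC (rolling into the previous day, 22 September 2020).
1 February 2020 is a Saturday, so the first Friday is February 7 and the second is February 14.
1 September 2020 is a Tuesday, so the first Saturday is September 5 and the third is September 19.
At the standard offset (UTC+12:15), 20:45 UTC + 12h15m = 09:00 Rasur Standard Time standard time (rolling into the next day, 23 September 2020).
Daylight saving runs 14 February – 19 September; the standard-time date in Rasur Standard Time, 23 September 2020, is outside that window, so Rasur Standard Time is on standard time at UTC+12:15.
20:45 UTC + 12h15m = 09:00 Rasur Standard Time (rolling into the next day, 23 September 2020).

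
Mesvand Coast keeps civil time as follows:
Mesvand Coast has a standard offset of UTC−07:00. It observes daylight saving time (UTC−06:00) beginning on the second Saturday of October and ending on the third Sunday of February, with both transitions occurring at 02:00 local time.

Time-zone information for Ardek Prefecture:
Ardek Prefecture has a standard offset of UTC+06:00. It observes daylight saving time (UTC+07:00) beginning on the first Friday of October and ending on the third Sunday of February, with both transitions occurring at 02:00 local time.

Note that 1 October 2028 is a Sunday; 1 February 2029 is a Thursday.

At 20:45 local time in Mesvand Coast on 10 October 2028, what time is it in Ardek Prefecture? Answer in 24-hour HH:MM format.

10:45

1 October 2028 is a Sunday, so the first Saturday is October 7 and the second is October 14.
1 February 2029 is a Thursday, so the first Sunday is February 4 and the third is February 18.
10 October 2028 is outside the daylight-saving period (14 October 2028 – 18 February 2029), so Mesvand Coast is on standard time, UTC−07:00.
20:45 Mesvand Coast + 7h = 03:45 UTC (rolling into the next day, 11 October 2028).
1 October 2028 is a Sunday, so the first Friday is October 6.
1 February 2029 is a Thursday, so the first Sunday is February 4 and the third is February 18.
At the standard offset (UTC+06:00), 03:45 UTC + 6h = 09:45 Ardek Prefecture standard time.
Daylight saving runs 6 October 2028 – 18 February 2029; the standard-time date in Ardek Prefecture, 11 October 2028, is inside that window, so Ardek Prefecture is at UTC+07:00.
03:45 UTC + 7h = 10:45 Ardek Prefecture.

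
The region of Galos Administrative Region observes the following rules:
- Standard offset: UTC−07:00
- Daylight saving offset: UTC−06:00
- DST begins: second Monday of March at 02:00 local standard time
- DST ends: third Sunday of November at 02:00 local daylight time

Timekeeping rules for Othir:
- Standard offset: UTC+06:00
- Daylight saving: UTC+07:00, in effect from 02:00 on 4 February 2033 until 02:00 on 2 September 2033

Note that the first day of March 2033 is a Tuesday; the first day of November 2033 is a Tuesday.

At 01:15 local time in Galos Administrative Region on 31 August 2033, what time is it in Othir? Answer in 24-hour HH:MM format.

1 March 2033 is a Tuesday, so the first Monday is March 7 and the second is March 14.
1 November 2033 is a Tuesday, so the first Sunday is November 6 and the third is November 20.
31 August 2033 lies within the daylight-saving period (14 March – 20 November), so Galos Administrative Region is on daylight time, UTC−06:00.
01:15 Galos Administrative Region + 6h = 07:15 UTC.
At the standard offset (UTC+06:00), 07:15 UTC + 6h = 13:15 Othir standard time.
The standard-time date in Othir, 31 August 2033, lies within the daylight-saving period (4 February – 2 September), so Othir is on daylight time, UTC+07:00.
07:15 UTC + 7h = 14:15 Othir.

14:15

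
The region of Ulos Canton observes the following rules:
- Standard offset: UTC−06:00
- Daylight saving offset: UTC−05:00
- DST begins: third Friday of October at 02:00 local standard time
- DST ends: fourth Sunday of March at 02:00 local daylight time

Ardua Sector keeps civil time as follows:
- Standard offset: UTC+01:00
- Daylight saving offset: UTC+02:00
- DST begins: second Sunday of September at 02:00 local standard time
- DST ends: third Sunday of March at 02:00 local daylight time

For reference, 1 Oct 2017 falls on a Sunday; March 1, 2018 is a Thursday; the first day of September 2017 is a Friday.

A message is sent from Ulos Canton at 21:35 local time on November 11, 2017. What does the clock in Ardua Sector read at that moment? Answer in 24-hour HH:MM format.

04:35

1 October 2017 is a Sunday, so the first Friday is October 6 and the third is October 20.
1 March 2018 is a Thursday, so the first Sunday is March 4 and the fourth is March 25.
Daylight saving runs 20 October 2017 – 25 March 2018; November 11, 2017 is inside that window, so Ulos Canton is at UTC−05:00.
21:35 Ulos Canton + 5h = 02:35 UTC (rolling into the next day, 12 November 2017).
1 September 2017 is a Friday, so the first Sunday is September 3 and the second is September 10.
1 March 2018 is a Thursday, so the first Sunday is March 4 and the third is March 18.
At the standard offset (UTC+01:00), 02:35 UTC + 1h = 03:35 Ardua Sector standard time.
The standard-time date in Ardua Sector, November 12, 2017, falls between 10 September 2017 and 18 March 2018, so daylight saving is in effect and Ardua Sector is at UTC+02:00.
02:35 UTC + 2h = 04:35 Ardua Sector.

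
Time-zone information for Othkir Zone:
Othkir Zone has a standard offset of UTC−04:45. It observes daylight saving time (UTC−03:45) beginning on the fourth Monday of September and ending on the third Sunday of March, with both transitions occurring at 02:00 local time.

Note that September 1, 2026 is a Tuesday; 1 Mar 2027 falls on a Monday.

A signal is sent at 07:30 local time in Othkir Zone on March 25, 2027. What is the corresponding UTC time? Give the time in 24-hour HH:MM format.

1 September 2026 is a Tuesday, so the first Monday is September 7 and the fourth is September 28.
1 March 2027 is a Monday, so the first Sunday is March 7 and the third is March 21.
March 25, 2027 does not fall between 28 September 2026 and 21 March 2027, so daylight saving is not in effect and Othkir Zone is at UTC−04:45.
07:30 local + 4h45m = 12:15 UTC.

12:15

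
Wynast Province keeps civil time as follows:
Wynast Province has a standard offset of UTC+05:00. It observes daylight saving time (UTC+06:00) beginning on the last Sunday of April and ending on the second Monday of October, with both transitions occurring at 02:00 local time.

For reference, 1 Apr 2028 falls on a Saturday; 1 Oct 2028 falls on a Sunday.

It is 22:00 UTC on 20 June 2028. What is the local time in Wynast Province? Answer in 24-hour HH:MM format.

1 April 2028 is a Saturday, so Sundays fall on 2, 9, 16, 23, 30; the last is April 30.
1 October 2028 is a Sunday, so the first Monday is October 2 and the second is October 9.
At the standard offset (UTC+05:00), 22:00 UTC + 5h = 03:00 Wynast Province standard time (rolling into the next day, 21 June 2028).
The standard-time date in Wynast Province, 21 June 2028, lies within the daylight-saving period (30 April – 9 October), so Wynast Province is on daylight time, UTC+06:00.
22:00 UTC + 6h = 04:00 local (rolling into the next day, 21 June 2028).

04:00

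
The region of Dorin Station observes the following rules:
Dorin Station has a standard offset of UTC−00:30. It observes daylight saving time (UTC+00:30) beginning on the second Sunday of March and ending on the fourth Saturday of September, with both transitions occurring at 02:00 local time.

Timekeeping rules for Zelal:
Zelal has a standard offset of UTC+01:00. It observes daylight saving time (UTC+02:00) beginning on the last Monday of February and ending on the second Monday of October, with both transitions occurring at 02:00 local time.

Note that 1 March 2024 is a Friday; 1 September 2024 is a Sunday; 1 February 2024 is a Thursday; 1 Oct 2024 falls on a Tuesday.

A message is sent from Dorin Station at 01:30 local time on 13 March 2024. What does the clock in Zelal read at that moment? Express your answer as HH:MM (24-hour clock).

03:00

1 March 2024 is a Friday, so the first Sunday is March 3 and the second is March 10.
1 September 2024 is a Sunday, so the first Saturday is September 7 and the fourth is September 28.
Daylight saving runs 10 March – 28 September; 13 March 2024 is inside that window, so Dorin Station is at UTC+00:30.
01:30 Dorin Station − 0h30m = 01:00 UTC.
1 February 2024 is a Thursday, so Mondays fall on 5, 12, 19, 26; the last is February 26.
1 October 2024 is a Tuesday, so the first Monday is October 7 and the second is October 14.
At the standard offset (UTC+01:00), 01:00 UTC + 1h = 02:00 Zelal standard time.
The standard-time date in Zelal, 13 March 2024, lies within the daylight-saving period (26 February – 14 October), so Zelal is on daylight time, UTC+02:00.
01:00 UTC + 2h = 03:00 Zelal.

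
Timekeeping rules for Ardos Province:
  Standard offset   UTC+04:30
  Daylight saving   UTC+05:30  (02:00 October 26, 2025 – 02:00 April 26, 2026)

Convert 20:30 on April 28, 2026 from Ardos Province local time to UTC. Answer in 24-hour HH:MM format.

16:00

Daylight saving runs 26 October 2025 – 26 April 2026; April 28, 2026 is outside that window, so Ardos Province is on standard time at UTC+04:30.
20:30 local − 4h30m = 16:00 UTC.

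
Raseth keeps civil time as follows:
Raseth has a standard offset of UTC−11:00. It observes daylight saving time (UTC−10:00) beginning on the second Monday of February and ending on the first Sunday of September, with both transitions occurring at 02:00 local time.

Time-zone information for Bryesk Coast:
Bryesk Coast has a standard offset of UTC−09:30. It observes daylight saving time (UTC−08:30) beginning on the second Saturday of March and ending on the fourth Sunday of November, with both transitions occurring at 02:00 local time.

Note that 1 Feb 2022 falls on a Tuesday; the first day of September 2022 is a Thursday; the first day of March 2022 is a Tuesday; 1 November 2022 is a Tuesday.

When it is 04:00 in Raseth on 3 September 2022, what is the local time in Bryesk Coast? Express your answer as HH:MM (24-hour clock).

1 February 2022 is a Tuesday, so the first Monday is February 7 and the second is February 14.
1 September 2022 is a Thursday, so the first Sunday is September 4.
3 September 2022 falls between 14 February and 4 September, so daylight saving is in effect and Raseth is at UTC−10:00.
04:00 Raseth + 10h = 14:00 UTC.
1 March 2022 is a Tuesday, so the first Saturday is March 5 and the second is March 12.
1 November 2022 is a Tuesday, so the first Sunday is November 6 and the fourth is November 27.
At the standard offset (UTC−09:30), 14:00 UTC − 9h30m = 04:30 Bryesk Coast standard time.
The standard-time date in Bryesk Coast, 3 September 2022, falls between 12 March and 27 November, so daylight saving is in effect and Bryesk Coast is at UTC−08:30.
14:00 UTC − 8h30m = 05:30 Bryesk Coast.

05:30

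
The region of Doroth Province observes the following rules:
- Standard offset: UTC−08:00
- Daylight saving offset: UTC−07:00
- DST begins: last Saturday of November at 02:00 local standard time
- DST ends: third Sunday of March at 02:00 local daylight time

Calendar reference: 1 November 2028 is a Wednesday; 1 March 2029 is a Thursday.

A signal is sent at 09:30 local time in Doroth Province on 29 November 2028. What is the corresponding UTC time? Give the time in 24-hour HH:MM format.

1 November 2028 is a Wednesday, so Saturdays fall on 4, 11, 18, 25; the last is November 25.
1 March 2029 is a Thursday, so the first Sunday is March 4 and the third is March 18.
Daylight saving runs 25 November 2028 – 18 March 2029; 29 November 2028 is inside that window, so Doroth Province is at UTC−07:00.
09:30 local + 7h = 16:30 UTC.

16:30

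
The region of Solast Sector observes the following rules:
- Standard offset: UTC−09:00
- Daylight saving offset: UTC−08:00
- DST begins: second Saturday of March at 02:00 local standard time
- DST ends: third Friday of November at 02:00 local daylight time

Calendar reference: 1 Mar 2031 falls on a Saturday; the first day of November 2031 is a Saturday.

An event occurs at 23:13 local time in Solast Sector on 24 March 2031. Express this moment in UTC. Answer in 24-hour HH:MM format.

1 March 2031 is a Saturday, so the first Saturday is March 1 and the second is March 8.
1 November 2031 is a Saturday, so the first Friday is November 7 and the third is November 21.
24 March 2031 falls between 8 March and 21 November, so daylight saving is in effect and Solast Sector is at UTC−08:00.
23:13 local + 8h = 07:13 UTC (rolling into the next day, 25 March 2031).

07:13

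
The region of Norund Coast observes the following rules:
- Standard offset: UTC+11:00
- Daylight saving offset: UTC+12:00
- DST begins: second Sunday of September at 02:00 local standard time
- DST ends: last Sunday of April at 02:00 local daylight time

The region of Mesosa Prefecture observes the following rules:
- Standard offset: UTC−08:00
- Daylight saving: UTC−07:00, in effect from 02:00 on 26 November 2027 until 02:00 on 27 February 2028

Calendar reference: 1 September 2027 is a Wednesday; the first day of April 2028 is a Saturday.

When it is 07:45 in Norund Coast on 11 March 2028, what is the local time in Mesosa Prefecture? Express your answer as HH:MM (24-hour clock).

1 September 2027 is a Wednesday, so the first Sunday is September 5 and the second is September 12.
1 April 2028 is a Saturday, so Sundays fall on 2, 9, 16, 23, 30; the last is April 30.
11 March 2028 falls between 12 September 2027 and 30 April 2028, so daylight saving is in effect and Norund Coast is at UTC+12:00.
07:45 Norund Coast − 12h = 19:45 UTC (rolling into the previous day, 10 March 2028).
At the standard offset (UTC−08:00), 19:45 UTC − 8h = 11:45 Mesosa Prefecture standard time.
The standard-time date in Mesosa Prefecture, 10 March 2028, is outside the daylight-saving period (26 November 2027 – 27 February 2028), so Mesosa Prefecture is on standard time, UTC−08:00.
19:45 UTC − 8h = 11:45 Mesosa Prefecture.

11:45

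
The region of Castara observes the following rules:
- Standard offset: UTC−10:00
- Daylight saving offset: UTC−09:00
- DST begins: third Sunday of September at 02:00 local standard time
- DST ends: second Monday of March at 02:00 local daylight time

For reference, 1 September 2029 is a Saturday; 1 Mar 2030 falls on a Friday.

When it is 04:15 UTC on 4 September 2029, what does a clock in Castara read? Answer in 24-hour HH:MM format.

1 September 2029 is a Saturday, so the first Sunday is September 2 and the third is September 16.
1 March 2030 is a Friday, so the first Monday is March 4 and the second is March 11.
At the standard offset (UTC−10:00), 04:15 UTC − 10h = 18:15 Castara standard time (rolling into the previous day, 3 September 2029).
The standard-time date in Castara, 3 September 2029, is outside the daylight-saving period (16 September 2029 – 11 March 2030), so Castara is on standard time, UTC−10:00.
04:15 UTC − 10h = 18:15 local (rolling into the previous day, 3 September 2029).

18:15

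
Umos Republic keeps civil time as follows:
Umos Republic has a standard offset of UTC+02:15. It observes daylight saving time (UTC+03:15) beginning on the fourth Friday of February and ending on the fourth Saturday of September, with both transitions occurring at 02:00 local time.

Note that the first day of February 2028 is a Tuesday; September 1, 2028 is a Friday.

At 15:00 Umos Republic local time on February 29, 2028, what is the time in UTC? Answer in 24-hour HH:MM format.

11:45

1 February 2028 is a Tuesday, so the first Friday is February 4 and the fourth is February 25.
1 September 2028 is a Friday, so the first Saturday is September 2 and the fourth is September 23.
February 29, 2028 lies within the daylight-saving period (25 February – 23 September), so Umos Republic is on daylight time, UTC+03:15.
15:00 local − 3h15m = 11:45 UTC.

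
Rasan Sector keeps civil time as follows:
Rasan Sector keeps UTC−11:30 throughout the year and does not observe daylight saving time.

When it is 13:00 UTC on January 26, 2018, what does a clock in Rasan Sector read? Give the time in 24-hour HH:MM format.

Rasan Sector has no daylight saving, so its offset is UTC−11:30 year-round.
13:00 UTC − 11h30m = 01:30 local.

01:30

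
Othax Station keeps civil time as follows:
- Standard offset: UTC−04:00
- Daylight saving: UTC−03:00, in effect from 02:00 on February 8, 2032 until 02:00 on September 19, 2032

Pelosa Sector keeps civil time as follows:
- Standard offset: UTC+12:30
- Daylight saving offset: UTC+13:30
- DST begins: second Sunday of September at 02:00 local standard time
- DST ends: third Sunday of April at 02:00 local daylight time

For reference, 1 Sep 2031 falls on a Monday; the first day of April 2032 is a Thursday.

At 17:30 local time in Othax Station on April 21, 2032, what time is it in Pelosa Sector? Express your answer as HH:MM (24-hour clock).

09:00

Daylight saving runs 8 February – 19 September; April 21, 2032 is inside that window, so Othax Station is at UTC−03:00.
17:30 Othax Station + 3h = 20:30 UTC.
1 September 2031 is a Monday, so the first Sunday is September 7 and the second is September 14.
1 April 2032 is a Thursday, so the first Sunday is April 4 and the third is April 18.
At the standard offset (UTC+12:30), 20:30 UTC + 12h30m = 09:00 Pelosa Sector standard time (rolling into the next day, 22 April 2032).
The standard-time date in Pelosa Sector, April 22, 2032, is outside the daylight-saving period (14 September 2031 – 18 April 2032), so Pelosa Sector is on standard time, UTC+12:30.
20:30 UTC + 12h30m = 09:00 Pelosa Sector (rolling into the next day, 22 April 2032).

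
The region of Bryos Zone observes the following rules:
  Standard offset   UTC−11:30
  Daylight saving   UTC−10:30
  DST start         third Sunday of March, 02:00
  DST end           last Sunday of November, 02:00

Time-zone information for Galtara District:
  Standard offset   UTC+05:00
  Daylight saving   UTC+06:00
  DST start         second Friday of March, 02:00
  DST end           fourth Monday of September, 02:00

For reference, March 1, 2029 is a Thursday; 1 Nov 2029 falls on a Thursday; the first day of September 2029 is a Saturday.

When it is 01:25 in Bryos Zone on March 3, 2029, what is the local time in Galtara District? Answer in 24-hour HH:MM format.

17:55

1 March 2029 is a Thursday, so the first Sunday is March 4 and the third is March 18.
1 November 2029 is a Thursday, so Sundays fall on 4, 11, 18, 25; the last is November 25.
March 3, 2029 is outside the daylight-saving period (18 March – 25 November), so Bryos Zone is on standard time, UTC−11:30.
01:25 Bryos Zone + 11h30m = 12:55 UTC.
1 March 2029 is a Thursday, so the first Friday is March 2 and the second is March 9.
1 September 2029 is a Saturday, so the first Monday is September 3 and the fourth is September 24.
At the standard offset (UTC+05:00), 12:55 UTC + 5h = 17:55 Galtara District standard time.
Daylight saving runs 9 March – 24 September; the standard-time date in Galtara District, March 3, 2029, is outside that window, so Galtara District is on standard time at UTC+05:00.
12:55 UTC + 5h = 17:55 Galtara District.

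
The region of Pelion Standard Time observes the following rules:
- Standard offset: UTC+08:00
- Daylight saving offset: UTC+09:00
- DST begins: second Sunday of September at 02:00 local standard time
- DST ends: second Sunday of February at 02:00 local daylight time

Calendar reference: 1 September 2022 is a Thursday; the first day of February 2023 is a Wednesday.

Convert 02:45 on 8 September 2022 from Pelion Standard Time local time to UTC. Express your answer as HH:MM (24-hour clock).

18:45

1 September 2022 is a Thursday, so the first Sunday is September 4 and the second is September 11.
1 February 2023 is a Wednesday, so the first Sunday is February 5 and the second is February 12.
Daylight saving runs 11 September 2022 – 12 February 2023; 8 September 2022 is outside that window, so Pelion Standard Time is on standard time at UTC+08:00.
02:45 local − 8h = 18:45 UTC (rolling into the previous day, 7 September 2022).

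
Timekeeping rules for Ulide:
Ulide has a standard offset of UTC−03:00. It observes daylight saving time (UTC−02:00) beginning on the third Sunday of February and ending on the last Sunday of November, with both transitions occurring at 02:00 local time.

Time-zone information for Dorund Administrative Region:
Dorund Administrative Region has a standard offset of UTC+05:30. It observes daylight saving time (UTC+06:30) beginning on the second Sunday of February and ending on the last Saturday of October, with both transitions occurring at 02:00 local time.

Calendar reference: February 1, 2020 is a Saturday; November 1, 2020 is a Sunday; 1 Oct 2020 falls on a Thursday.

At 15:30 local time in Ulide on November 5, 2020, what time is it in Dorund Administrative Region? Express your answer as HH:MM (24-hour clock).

23:00

1 February 2020 is a Saturday, so the first Sunday is February 2 and the third is February 16.
1 November 2020 is a Sunday, so Sundays fall on 1, 8, 15, 22, 29; the last is November 29.
November 5, 2020 lies within the daylight-saving period (16 February – 29 November), so Ulide is on daylight time, UTC−02:00.
15:30 Ulide + 2h = 17:30 UTC.
1 February 2020 is a Saturday, so the first Sunday is February 2 and the second is February 9.
1 October 2020 is a Thursday, so Saturdays fall on 3, 10, 17, 24, 31; the last is October 31.
At the standard offset (UTC+05:30), 17:30 UTC + 5h30m = 23:00 Dorund Administrative Region standard time.
The standard-time date in Dorund Administrative Region, November 5, 2020, does not fall between 9 February and 31 October, so daylight saving is not in effect and Dorund Administrative Region is at UTC+05:30.
17:30 UTC + 5h30m = 23:00 Dorund Administrative Region.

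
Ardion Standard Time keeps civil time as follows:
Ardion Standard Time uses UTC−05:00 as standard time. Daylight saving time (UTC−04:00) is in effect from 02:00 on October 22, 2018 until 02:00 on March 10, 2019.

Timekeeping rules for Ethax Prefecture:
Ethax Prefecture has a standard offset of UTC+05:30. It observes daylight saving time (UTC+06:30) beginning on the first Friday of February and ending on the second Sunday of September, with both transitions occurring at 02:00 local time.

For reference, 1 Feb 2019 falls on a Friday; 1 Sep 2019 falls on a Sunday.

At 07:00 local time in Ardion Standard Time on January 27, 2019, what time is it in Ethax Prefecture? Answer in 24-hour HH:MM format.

16:30

January 27, 2019 falls between 22 October 2018 and 10 March 2019, so daylight saving is in effect and Ardion Standard Time is at UTC−04:00.
07:00 Ardion Standard Time + 4h = 11:00 UTC.
1 February 2019 is a Friday, so the first Friday is February 1.
1 September 2019 is a Sunday, so the first Sunday is September 1 and the second is September 8.
At the standard offset (UTC+05:30), 11:00 UTC + 5h30m = 16:30 Ethax Prefecture standard time.
Daylight saving runs 1 February – 8 September; the standard-time date in Ethax Prefecture, January 27, 2019, is outside that window, so Ethax Prefecture is on standard time at UTC+05:30.
11:00 UTC + 5h30m = 16:30 Ethax Prefecture.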